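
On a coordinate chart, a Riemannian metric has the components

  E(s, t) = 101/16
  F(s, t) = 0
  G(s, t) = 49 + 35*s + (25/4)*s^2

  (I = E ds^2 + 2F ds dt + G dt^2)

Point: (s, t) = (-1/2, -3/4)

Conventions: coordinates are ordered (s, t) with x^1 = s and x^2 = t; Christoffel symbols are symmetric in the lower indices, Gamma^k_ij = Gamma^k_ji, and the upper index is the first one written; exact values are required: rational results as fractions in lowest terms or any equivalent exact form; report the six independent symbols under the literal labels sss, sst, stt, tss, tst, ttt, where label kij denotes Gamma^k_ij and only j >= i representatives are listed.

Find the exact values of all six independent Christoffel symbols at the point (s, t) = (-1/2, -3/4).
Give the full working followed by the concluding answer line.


E = 101/16, F = 0, G = 529/16 at the point
E_s = 0, E_t = 0, F_s = 0, F_t = 0, G_s = 115/4, G_t = 0
EG - F^2 = 53429/256;  g^inv = (256/53429) * [[529/16, 0], [0, 101/16]]
first-kind symbols [ij,l] = (1/2)(d_i g_jl + d_j g_il - d_l g_ij): [ss,s] = E_s/2 = 0, [ss,t] = F_s - E_t/2 = 0, [st,s] = E_t/2 = 0, [st,t] = G_s/2 = 115/8, [tt,s] = F_t - G_s/2 = -115/8, [tt,t] = G_t/2 = 0
Gamma^s_ij = (G*[ij,s] - F*[ij,t])/(EG - F^2), Gamma^t_ij = (E*[ij,t] - F*[ij,s])/(EG - F^2)

Answer: Gamma_sss = 0, Gamma_sst = 0, Gamma_stt = -230/101, Gamma_tss = 0, Gamma_tst = 10/23, Gamma_ttt = 0


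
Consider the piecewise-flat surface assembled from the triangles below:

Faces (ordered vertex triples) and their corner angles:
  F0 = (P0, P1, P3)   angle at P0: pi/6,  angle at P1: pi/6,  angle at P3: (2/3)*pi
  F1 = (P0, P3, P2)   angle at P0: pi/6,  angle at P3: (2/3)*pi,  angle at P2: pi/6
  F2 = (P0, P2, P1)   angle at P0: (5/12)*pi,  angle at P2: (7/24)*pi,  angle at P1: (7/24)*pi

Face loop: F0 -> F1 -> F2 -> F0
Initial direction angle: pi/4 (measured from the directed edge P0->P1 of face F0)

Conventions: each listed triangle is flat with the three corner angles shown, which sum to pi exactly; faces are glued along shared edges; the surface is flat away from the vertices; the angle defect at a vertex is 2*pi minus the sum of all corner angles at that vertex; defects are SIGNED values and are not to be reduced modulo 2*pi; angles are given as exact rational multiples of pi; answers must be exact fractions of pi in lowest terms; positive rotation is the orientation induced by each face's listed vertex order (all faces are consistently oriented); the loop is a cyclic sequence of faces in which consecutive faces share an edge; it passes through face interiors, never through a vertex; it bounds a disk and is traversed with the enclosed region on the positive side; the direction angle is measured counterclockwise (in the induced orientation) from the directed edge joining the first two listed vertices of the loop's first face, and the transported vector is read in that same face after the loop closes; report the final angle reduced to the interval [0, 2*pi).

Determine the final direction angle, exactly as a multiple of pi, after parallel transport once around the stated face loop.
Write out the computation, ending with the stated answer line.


enclosed vertex P0: corner angles sum to (3/4)*pi, defect = 2*pi - (3/4)*pi = (5/4)*pi
by Gauss-Bonnet the loop rotates the vector by the enclosed defect sum (positive orientation, mod 2*pi)
final angle = pi/4 + (5/4)*pi = (3/2)*pi (mod 2*pi)

Answer: final direction angle = (3/2)*pi


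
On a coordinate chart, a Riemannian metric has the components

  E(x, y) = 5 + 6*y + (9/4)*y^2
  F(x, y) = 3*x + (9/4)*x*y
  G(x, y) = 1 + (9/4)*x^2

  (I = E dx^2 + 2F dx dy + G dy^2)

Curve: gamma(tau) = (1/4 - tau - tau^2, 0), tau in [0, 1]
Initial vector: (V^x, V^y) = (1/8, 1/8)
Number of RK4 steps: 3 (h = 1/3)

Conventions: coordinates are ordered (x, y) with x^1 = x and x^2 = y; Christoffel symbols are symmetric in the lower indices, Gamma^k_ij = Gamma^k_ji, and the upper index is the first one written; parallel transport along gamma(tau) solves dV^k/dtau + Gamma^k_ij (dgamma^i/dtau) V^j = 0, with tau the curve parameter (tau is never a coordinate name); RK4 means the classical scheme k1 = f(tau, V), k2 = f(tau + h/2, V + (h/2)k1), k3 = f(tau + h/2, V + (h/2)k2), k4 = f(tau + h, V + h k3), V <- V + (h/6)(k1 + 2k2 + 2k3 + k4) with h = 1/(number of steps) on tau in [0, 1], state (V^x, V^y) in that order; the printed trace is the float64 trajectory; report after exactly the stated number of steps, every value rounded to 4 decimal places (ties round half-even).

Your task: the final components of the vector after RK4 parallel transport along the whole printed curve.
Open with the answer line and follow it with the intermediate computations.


Answer: V^x = 0.2301, V^y = 0.0822

gamma'(tau) = (-1 - 2*tau, 0); f(tau, V)^k = -Gamma^k_ij(gamma(tau)) gamma'^i(tau) V^j; h = 1/3; intermediate values shown to 6 dp
curve data and Christoffel symbols at the stage parameters:
  tau = 0.000000: gamma = (0.250000, 0.000000), gamma' = (-1.000000, 0.000000); Gamma_xxx = 0.000000, Gamma_xxy = 0.583587, Gamma_xyy = 0.000000, Gamma_yxx = 0.000000, Gamma_yxy = 0.109422, Gamma_yyy = 0.000000
  tau = 0.166667: gamma = (0.055556, 0.000000), gamma' = (-1.333333, 0.000000); Gamma_xxx = 0.000000, Gamma_xxy = 0.599168, Gamma_xyy = 0.000000, Gamma_yxx = 0.000000, Gamma_yxy = 0.024965, Gamma_yyy = 0.000000
  tau = 0.333333: gamma = (-0.194444, 0.000000), gamma' = (-1.666667, 0.000000); Gamma_xxx = 0.000000, Gamma_xxy = 0.589962, Gamma_xyy = 0.000000, Gamma_yxx = 0.000000, Gamma_yxy = -0.086036, Gamma_yyy = 0.000000
  tau = 0.500000: gamma = (-0.500000, 0.000000), gamma' = (-2.000000, 0.000000); Gamma_xxx = 0.000000, Gamma_xxy = 0.539326, Gamma_xyy = 0.000000, Gamma_yxx = 0.000000, Gamma_yxy = -0.202247, Gamma_yyy = 0.000000
  tau = 0.666667: gamma = (-0.861111, 0.000000), gamma' = (-2.333333, 0.000000); Gamma_xxx = 0.000000, Gamma_xxy = 0.449883, Gamma_xyy = 0.000000, Gamma_yxx = 0.000000, Gamma_yxy = -0.290549, Gamma_yyy = 0.000000
  tau = 0.833333: gamma = (-1.277778, 0.000000), gamma' = (-2.666667, 0.000000); Gamma_xxx = 0.000000, Gamma_xxy = 0.345877, Gamma_xyy = 0.000000, Gamma_yxx = 0.000000, Gamma_yxy = -0.331465, Gamma_yyy = 0.000000
  tau = 1.000000: gamma = (-1.750000, 0.000000), gamma' = (-3.000000, 0.000000); Gamma_xxx = 0.000000, Gamma_xxy = 0.252300, Gamma_xyy = 0.000000, Gamma_yxx = 0.000000, Gamma_yxy = -0.331143, Gamma_yyy = 0.000000
step 0: V^x = 0.1250, V^y = 0.1250
step 1: k1 = (0.072948, 0.013678), k2 = (0.101682, 0.004237), k3 = (0.100425, 0.004184), k4 = (0.124280, -0.018124); V <- V + (h/6)(k1 + 2k2 + 2k3 + k4): V^x = 0.1584, V^y = 0.1257
step 2: k1 = (0.123586, -0.018023), k2 = (0.132334, -0.049625), k3 = (0.126653, -0.047495), k4 = (0.115320, -0.074477); V <- V + (h/6)(k1 + 2k2 + 2k3 + k4): V^x = 0.2005, V^y = 0.1098
step 3: k1 = (0.115217, -0.074411), k2 = (0.089796, -0.086054), k3 = (0.088006, -0.084339), k4 = (0.061797, -0.081109); V <- V + (h/6)(k1 + 2k2 + 2k3 + k4): V^x = 0.2301, V^y = 0.0822


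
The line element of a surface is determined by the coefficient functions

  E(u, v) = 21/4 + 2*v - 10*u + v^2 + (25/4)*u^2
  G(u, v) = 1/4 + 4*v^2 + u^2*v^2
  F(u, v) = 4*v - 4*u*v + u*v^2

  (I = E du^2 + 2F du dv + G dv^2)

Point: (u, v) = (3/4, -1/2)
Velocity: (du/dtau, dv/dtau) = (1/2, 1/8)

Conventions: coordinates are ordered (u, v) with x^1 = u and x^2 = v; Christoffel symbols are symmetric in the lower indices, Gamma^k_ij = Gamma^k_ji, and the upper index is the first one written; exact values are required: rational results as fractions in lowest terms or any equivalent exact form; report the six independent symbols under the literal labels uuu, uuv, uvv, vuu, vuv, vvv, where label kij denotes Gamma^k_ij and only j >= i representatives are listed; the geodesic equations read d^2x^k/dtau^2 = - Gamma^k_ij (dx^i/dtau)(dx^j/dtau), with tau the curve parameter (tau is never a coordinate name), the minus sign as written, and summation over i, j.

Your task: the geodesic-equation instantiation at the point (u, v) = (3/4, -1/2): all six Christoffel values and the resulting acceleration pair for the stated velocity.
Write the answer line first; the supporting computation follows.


Answer: Gamma_uuu = 460/2537, Gamma_uuv = 3088/2537, Gamma_uvv = -2564/2537, Gamma_vuu = 3296/2537, Gamma_vuv = 1036/2537, Gamma_vvv = -4738/2537; accelerations (d^2u/dtau^2, d^2v/dtau^2) = (-125/688, -477/1376)

E = 33/64, F = -5/16, G = 89/64 at the point
E_u = -5/8, E_v = 1, F_u = 9/4, F_v = 1/4, G_u = 3/8, G_v = -73/16
EG - F^2 = 2537/4096;  g^inv = (4096/2537) * [[89/64, 5/16], [5/16, 33/64]]
first-kind symbols [ij,l] = (1/2)(d_i g_jl + d_j g_il - d_l g_ij): [uu,u] = E_u/2 = -5/16, [uu,v] = F_u - E_v/2 = 7/4, [uv,u] = E_v/2 = 1/2, [uv,v] = G_u/2 = 3/16, [vv,u] = F_v - G_u/2 = 1/16, [vv,v] = G_v/2 = -73/32
Gamma^u_ij = (G*[ij,u] - F*[ij,v])/(EG - F^2), Gamma^v_ij = (E*[ij,v] - F*[ij,u])/(EG - F^2)
Gamma_uuu = 460/2537, Gamma_uuv = 3088/2537, Gamma_uvv = -2564/2537, Gamma_vuu = 3296/2537, Gamma_vuv = 1036/2537, Gamma_vvv = -4738/2537
d^2u/dtau^2 = -(Gamma_uuu*(1/2)^2 + 2*Gamma_uuv*(1/2)*(1/8) + Gamma_uvv*(1/8)^2) = -125/688
d^2v/dtau^2 = -(Gamma_vuu*(1/2)^2 + 2*Gamma_vuv*(1/2)*(1/8) + Gamma_vvv*(1/8)^2) = -477/1376


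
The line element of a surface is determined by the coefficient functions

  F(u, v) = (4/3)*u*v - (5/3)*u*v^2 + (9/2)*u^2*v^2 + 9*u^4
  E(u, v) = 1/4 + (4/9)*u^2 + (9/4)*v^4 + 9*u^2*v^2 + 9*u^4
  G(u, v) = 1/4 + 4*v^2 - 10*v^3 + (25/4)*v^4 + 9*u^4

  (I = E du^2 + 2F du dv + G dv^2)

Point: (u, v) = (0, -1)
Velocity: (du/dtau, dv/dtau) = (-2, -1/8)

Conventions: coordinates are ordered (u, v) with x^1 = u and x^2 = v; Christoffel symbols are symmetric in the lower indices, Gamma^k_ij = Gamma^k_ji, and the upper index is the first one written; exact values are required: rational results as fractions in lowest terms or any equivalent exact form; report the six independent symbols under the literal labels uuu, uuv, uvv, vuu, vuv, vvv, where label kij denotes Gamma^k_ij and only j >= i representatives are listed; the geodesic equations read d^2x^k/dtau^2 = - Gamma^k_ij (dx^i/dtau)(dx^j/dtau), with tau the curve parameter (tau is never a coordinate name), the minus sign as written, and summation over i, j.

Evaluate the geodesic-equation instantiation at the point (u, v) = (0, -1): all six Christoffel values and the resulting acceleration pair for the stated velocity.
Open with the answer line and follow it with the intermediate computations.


Answer: Gamma_uuu = 0, Gamma_uuv = -9/5, Gamma_uvv = 0, Gamma_vuu = 3/41, Gamma_vuv = 0, Gamma_vvv = -63/41; accelerations (d^2u/dtau^2, d^2v/dtau^2) = (9/10, -705/2624)

E = 5/2, F = 0, G = 41/2 at the point
E_u = 0, E_v = -9, F_u = -3, F_v = 0, G_u = 0, G_v = -63
EG - F^2 = 205/4;  g^inv = (4/205) * [[41/2, 0], [0, 5/2]]
first-kind symbols [ij,l] = (1/2)(d_i g_jl + d_j g_il - d_l g_ij): [uu,u] = E_u/2 = 0, [uu,v] = F_u - E_v/2 = 3/2, [uv,u] = E_v/2 = -9/2, [uv,v] = G_u/2 = 0, [vv,u] = F_v - G_u/2 = 0, [vv,v] = G_v/2 = -63/2
Gamma^u_ij = (G*[ij,u] - F*[ij,v])/(EG - F^2), Gamma^v_ij = (E*[ij,v] - F*[ij,u])/(EG - F^2)
Gamma_uuu = 0, Gamma_uuv = -9/5, Gamma_uvv = 0, Gamma_vuu = 3/41, Gamma_vuv = 0, Gamma_vvv = -63/41
d^2u/dtau^2 = -(Gamma_uuu*(-2)^2 + 2*Gamma_uuv*(-2)*(-1/8) + Gamma_uvv*(-1/8)^2) = 9/10
d^2v/dtau^2 = -(Gamma_vuu*(-2)^2 + 2*Gamma_vuv*(-2)*(-1/8) + Gamma_vvv*(-1/8)^2) = -705/2624


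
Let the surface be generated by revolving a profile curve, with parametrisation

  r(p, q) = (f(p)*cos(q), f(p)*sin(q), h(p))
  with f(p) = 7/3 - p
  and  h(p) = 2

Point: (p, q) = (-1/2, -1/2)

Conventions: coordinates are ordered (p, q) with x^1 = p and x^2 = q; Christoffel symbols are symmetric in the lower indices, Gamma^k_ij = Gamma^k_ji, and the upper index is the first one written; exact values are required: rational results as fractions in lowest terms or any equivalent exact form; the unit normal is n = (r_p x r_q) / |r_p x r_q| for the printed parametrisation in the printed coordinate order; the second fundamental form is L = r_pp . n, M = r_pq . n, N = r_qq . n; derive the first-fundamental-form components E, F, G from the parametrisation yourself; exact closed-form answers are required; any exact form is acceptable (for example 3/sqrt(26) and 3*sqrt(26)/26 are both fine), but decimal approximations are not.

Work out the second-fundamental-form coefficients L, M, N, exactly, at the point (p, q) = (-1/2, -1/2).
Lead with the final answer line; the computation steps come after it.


Answer: L = 0, M = 0, N = 0

f = 17/6, f' = -1, f'' = 0, h' = 0, h'' = 0
E = 1, F = 0, G = 289/36; answer radicand W^2 = 1
unnormalised second-form numerators: l = 0, m = 0, n = 0; L = l/sqrt(1), and similarly M = m/sqrt(W^2), N = n/sqrt(W^2)


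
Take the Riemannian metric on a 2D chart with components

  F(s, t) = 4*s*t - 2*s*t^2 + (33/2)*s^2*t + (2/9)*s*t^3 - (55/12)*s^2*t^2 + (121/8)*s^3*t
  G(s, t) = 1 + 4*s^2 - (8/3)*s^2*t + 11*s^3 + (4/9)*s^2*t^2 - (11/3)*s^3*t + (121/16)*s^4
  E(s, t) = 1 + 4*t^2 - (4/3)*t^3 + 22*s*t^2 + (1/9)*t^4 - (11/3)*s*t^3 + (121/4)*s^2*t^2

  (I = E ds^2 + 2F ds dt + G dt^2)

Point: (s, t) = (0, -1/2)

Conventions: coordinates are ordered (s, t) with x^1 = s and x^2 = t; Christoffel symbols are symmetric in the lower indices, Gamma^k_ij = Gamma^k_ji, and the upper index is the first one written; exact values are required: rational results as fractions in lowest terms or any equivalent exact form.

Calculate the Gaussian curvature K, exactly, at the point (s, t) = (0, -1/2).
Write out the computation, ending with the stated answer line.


E = 313/144, F = 0, G = 1, EG - F^2 = 313/144 at the point
E_s = 143/24, E_t = -91/18, F_s = -91/36, F_t = 0, G_s = 0, G_t = 0
E_tt = 37/3, F_st = 37/6, G_ss = 98/9
Brioschi: K = (det M1 - det M2) / (EG - F^2)^2 with the standard first/second-derivative matrices M1, M2.
M1 = [[-E_tt/2 + F_st - G_ss/2, E_s/2, F_s - E_t/2], [F_t - G_s/2, E, F], [G_t/2, F, G]] = [[-49/9, 143/48, 0], [0, 313/144, 0], [0, 0, 1]]; det M1 = -15337/1296
M2 = [[0, E_t/2, G_s/2], [E_t/2, E, F], [G_s/2, F, G]] = [[0, -91/36, 0], [-91/36, 313/144, 0], [0, 0, 1]]; det M2 = -8281/1296
det M1 - det M2 = -49/9; K = -49/9 / (313/144)^2 = -112896/97969

Answer: K = -112896/97969


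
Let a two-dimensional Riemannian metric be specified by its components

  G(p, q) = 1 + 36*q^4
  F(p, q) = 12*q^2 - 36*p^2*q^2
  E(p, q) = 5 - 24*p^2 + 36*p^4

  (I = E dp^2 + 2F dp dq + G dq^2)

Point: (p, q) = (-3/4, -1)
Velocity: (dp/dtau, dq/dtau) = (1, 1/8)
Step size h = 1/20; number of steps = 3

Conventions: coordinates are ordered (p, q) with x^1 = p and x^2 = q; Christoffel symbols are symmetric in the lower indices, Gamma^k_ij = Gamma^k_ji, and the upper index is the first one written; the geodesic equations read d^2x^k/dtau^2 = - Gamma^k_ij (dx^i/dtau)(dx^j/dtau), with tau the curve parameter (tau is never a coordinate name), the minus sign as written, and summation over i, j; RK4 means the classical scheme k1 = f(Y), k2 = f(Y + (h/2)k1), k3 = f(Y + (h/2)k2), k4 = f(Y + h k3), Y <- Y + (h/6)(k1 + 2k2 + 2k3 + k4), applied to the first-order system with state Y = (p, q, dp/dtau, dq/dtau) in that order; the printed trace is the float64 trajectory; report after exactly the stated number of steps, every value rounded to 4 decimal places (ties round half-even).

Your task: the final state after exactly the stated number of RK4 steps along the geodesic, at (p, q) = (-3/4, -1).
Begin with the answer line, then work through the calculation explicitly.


Answer: p = -0.5976, q = -0.9965, dp/dtau = 1.0251, dq/dtau = -0.0747

f(Y) = (dp/dtau, dq/dtau, -Gamma^p_ij Y'^i Y'^j, -Gamma^q_ij Y'^i Y'^j) with the Gammas evaluated at the stage position; h = 0.050000; intermediate values shown to 6 dp
step 0: p = -0.7500, q = -1.0000, dp/dtau = 1.0000, dq/dtau = 0.1250
step 1:
  k1: at (p, q) = (-0.750000, -1.000000), (dp/dtau, dq/dtau) = (1.000000, 0.125000); Gamma_ppp = -0.318200, Gamma_ppq = 0.000000, Gamma_pqq = 0.424267, Gamma_qpp = 1.388509, Gamma_qpq = 0.000000, Gamma_qqq = -1.851346; k1 = (1.000000, 0.125000, 0.311571, -1.359582)
  k2: at (p, q) = (-0.725000, -0.996875), (dp/dtau, dq/dtau) = (1.007789, 0.091010); Gamma_ppp = -0.264962, Gamma_ppq = 0.000000, Gamma_pqq = 0.364323, Gamma_qpp = 1.369319, Gamma_qpq = 0.000000, Gamma_qqq = -1.882814; k2 = (1.007789, 0.091010, 0.266088, -1.375139)
  k3: at (p, q) = (-0.724805, -0.997725), (dp/dtau, dq/dtau) = (1.006652, 0.090622); Gamma_ppp = -0.263684, Gamma_ppq = 0.000000, Gamma_pqq = 0.362973, Gamma_qpp = 1.367047, Gamma_qpq = 0.000000, Gamma_qqq = -1.881798; k3 = (1.006652, 0.090622, 0.264223, -1.369842)
  k4: at (p, q) = (-0.699667, -0.995469), (dp/dtau, dq/dtau) = (1.013211, 0.056508); Gamma_ppp = -0.211355, Gamma_ppq = 0.000000, Gamma_pqq = 0.300710, Gamma_qpp = 1.340859, Gamma_qpq = 0.000000, Gamma_qqq = -1.907739; k4 = (1.013211, 0.056508, 0.216016, -1.370430)
  Y <- Y + (h/6)(k1 + 2k2 + 2k3 + k4): p = -0.6996, q = -0.9955, dp/dtau = 1.0132, dq/dtau = 0.0565
step 2:
  k1: at (p, q) = (-0.699649, -0.995460), (dp/dtau, dq/dtau) = (1.013235, 0.056500); Gamma_ppp = -0.211323, Gamma_ppq = 0.000000, Gamma_pqq = 0.300671, Gamma_qpp = 1.340855, Gamma_qpq = 0.000000, Gamma_qqq = -1.907767; k1 = (1.013235, 0.056500, 0.215994, -1.370493)
  k2: at (p, q) = (-0.674318, -0.994048), (dp/dtau, dq/dtau) = (1.018635, 0.022238); Gamma_ppp = -0.160648, Gamma_ppq = 0.000000, Gamma_pqq = 0.236820, Gamma_qpp = 1.307895, Gamma_qpq = 0.000000, Gamma_qqq = -1.928036; k2 = (1.018635, 0.022238, 0.166574, -1.356141)
  k3: at (p, q) = (-0.674183, -0.994904), (dp/dtau, dq/dtau) = (1.017399, 0.022597); Gamma_ppp = -0.159854, Gamma_ppq = 0.000000, Gamma_pqq = 0.235899, Gamma_qpp = 1.305626, Gamma_qpq = 0.000000, Gamma_qqq = -1.926736; k3 = (1.017399, 0.022597, 0.165344, -1.350472)
  k4: at (p, q) = (-0.648779, -0.994330), (dp/dtau, dq/dtau) = (1.021502, -0.011023); Gamma_ppp = -0.112188, Gamma_ppq = 0.000000, Gamma_pqq = 0.171941, Gamma_qpp = 1.266471, Gamma_qpq = 0.000000, Gamma_qqq = -1.941016; k4 = (1.021502, -0.011023, 0.117043, -1.321285)
  Y <- Y + (h/6)(k1 + 2k2 + 2k3 + k4): p = -0.6488, q = -0.9943, dp/dtau = 1.0215, dq/dtau = -0.0110
step 3:
  k1: at (p, q) = (-0.648759, -0.994334), (dp/dtau, dq/dtau) = (1.021542, -0.011041); Gamma_ppp = -0.112150, Gamma_ppq = 0.000000, Gamma_pqq = 0.171888, Gamma_qpp = 1.266429, Gamma_qpq = 0.000000, Gamma_qqq = -1.941018; k1 = (1.021542, -0.011041, 0.117013, -1.321344)
  k2: at (p, q) = (-0.623221, -0.994610), (dp/dtau, dq/dtau) = (1.024468, -0.044075); Gamma_ppp = -0.068001, Gamma_ppq = 0.000000, Gamma_pqq = 0.108525, Gamma_qpp = 1.221529, Gamma_qpq = 0.000000, Gamma_qqq = -1.949462; k2 = (1.024468, -0.044075, 0.071159, -1.278249)
  k3: at (p, q) = (-0.623147, -0.995436), (dp/dtau, dq/dtau) = (1.023321, -0.042998); Gamma_ppp = -0.067663, Gamma_ppq = 0.000000, Gamma_pqq = 0.108088, Gamma_qpp = 1.219495, Gamma_qpq = 0.000000, Gamma_qqq = -1.948061; k3 = (1.023321, -0.042998, 0.070656, -1.273437)
  k4: at (p, q) = (-0.597593, -0.996484), (dp/dtau, dq/dtau) = (1.025075, -0.074713); Gamma_ppp = -0.028024, Gamma_ppq = 0.000000, Gamma_pqq = 0.046730, Gamma_qpp = 1.170003, Gamma_qpq = 0.000000, Gamma_qqq = -1.950975; k4 = (1.025075, -0.074713, 0.029186, -1.218524)
  Y <- Y + (h/6)(k1 + 2k2 + 2k3 + k4): p = -0.5976, q = -0.9965, dp/dtau = 1.0251, dq/dtau = -0.0747


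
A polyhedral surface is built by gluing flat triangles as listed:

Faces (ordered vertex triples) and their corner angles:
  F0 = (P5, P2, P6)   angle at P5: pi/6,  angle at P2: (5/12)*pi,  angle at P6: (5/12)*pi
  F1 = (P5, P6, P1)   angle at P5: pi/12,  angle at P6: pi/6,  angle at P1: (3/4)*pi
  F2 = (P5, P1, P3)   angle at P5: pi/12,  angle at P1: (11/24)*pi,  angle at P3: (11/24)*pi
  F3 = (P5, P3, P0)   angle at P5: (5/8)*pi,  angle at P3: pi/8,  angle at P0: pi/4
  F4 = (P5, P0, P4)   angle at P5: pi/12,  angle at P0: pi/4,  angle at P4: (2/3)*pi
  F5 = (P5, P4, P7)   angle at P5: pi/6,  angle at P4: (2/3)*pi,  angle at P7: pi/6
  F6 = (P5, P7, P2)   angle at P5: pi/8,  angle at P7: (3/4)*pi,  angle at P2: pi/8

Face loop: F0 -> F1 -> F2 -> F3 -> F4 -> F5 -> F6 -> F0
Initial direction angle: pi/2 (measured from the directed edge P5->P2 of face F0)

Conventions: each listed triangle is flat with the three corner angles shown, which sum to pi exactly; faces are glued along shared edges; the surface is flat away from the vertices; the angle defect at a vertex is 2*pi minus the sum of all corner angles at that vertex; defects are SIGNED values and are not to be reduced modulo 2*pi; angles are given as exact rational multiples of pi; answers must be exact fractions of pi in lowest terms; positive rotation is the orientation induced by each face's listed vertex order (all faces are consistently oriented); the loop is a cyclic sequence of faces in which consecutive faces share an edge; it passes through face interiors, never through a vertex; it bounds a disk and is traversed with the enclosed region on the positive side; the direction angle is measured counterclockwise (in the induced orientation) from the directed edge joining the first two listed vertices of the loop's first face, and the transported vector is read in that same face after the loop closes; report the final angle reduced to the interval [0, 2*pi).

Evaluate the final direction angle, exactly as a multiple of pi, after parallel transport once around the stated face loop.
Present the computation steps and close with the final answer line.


enclosed vertex P5: corner angles sum to (4/3)*pi, defect = 2*pi - (4/3)*pi = (2/3)*pi
the rotation equals the total enclosed defect, so the final angle is initial + defects (mod 2*pi)
final angle = pi/2 + (2/3)*pi = (7/6)*pi (mod 2*pi)

Answer: final direction angle = (7/6)*pi


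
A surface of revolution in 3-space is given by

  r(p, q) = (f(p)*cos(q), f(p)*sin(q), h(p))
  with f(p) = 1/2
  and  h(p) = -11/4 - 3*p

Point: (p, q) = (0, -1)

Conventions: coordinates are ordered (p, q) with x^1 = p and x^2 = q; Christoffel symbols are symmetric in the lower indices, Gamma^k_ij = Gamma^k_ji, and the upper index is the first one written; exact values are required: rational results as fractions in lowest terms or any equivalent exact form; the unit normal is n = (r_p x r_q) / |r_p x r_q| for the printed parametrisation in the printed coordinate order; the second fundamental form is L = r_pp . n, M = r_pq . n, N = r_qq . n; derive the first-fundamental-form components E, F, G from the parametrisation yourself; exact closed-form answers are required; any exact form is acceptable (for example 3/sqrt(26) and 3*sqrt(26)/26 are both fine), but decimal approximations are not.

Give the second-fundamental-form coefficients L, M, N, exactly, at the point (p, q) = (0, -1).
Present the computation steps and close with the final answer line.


f = 1/2, f' = 0, f'' = 0, h' = -3, h'' = 0
E = 9, F = 0, G = 1/4; answer radicand W^2 = 9
unnormalised second-form numerators: l = 0, m = 0, n = -3/2; L = l/sqrt(9), and similarly M = m/sqrt(W^2), N = n/sqrt(W^2)

Answer: L = 0, M = 0, N = -1/2


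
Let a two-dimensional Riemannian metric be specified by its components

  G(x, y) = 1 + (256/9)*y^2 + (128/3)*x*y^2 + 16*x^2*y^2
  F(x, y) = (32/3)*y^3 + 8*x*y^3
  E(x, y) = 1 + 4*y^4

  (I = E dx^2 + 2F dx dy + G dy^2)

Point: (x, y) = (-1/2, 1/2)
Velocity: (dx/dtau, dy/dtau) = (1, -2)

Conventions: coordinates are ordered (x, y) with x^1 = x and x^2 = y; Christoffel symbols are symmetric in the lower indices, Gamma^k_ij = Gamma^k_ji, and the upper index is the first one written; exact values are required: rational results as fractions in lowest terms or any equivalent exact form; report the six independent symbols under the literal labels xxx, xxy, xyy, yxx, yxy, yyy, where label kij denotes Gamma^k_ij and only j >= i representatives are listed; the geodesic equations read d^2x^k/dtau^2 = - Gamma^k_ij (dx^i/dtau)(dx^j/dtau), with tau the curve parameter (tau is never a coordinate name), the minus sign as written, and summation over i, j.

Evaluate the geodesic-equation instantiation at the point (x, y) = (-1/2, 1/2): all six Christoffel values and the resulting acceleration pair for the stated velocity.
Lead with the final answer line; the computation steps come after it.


Answer: Gamma_xxx = 0, Gamma_xxy = 36/145, Gamma_xyy = 12/29, Gamma_yxx = 0, Gamma_yxy = 24/29, Gamma_yyy = 40/29; accelerations (d^2x/dtau^2, d^2y/dtau^2) = (-96/145, -64/29)

E = 5/4, F = 5/6, G = 34/9 at the point
E_x = 0, E_y = 2, F_x = 1, F_y = 5, G_x = 20/3, G_y = 100/9
EG - F^2 = 145/36;  g^inv = (36/145) * [[34/9, -5/6], [-5/6, 5/4]]
first-kind symbols [ij,l] = (1/2)(d_i g_jl + d_j g_il - d_l g_ij): [xx,x] = E_x/2 = 0, [xx,y] = F_x - E_y/2 = 0, [xy,x] = E_y/2 = 1, [xy,y] = G_x/2 = 10/3, [yy,x] = F_y - G_x/2 = 5/3, [yy,y] = G_y/2 = 50/9
Gamma^x_ij = (G*[ij,x] - F*[ij,y])/(EG - F^2), Gamma^y_ij = (E*[ij,y] - F*[ij,x])/(EG - F^2)
Gamma_xxx = 0, Gamma_xxy = 36/145, Gamma_xyy = 12/29, Gamma_yxx = 0, Gamma_yxy = 24/29, Gamma_yyy = 40/29
d^2x/dtau^2 = -(Gamma_xxx*(1)^2 + 2*Gamma_xxy*(1)*(-2) + Gamma_xyy*(-2)^2) = -96/145
d^2y/dtau^2 = -(Gamma_yxx*(1)^2 + 2*Gamma_yxy*(1)*(-2) + Gamma_yyy*(-2)^2) = -64/29


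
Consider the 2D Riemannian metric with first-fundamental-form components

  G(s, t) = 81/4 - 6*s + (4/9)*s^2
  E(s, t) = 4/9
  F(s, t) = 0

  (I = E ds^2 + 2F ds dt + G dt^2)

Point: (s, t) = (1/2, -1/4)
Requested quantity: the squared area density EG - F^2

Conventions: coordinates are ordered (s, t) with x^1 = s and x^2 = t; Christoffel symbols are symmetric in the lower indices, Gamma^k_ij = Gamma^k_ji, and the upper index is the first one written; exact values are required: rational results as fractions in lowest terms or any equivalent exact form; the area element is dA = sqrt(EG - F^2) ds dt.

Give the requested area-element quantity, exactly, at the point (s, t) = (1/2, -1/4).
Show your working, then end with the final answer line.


E = 4/9, F = 0, G = 625/36; EG - F^2 = 625/81

Answer: EG - F^2 = 625/81


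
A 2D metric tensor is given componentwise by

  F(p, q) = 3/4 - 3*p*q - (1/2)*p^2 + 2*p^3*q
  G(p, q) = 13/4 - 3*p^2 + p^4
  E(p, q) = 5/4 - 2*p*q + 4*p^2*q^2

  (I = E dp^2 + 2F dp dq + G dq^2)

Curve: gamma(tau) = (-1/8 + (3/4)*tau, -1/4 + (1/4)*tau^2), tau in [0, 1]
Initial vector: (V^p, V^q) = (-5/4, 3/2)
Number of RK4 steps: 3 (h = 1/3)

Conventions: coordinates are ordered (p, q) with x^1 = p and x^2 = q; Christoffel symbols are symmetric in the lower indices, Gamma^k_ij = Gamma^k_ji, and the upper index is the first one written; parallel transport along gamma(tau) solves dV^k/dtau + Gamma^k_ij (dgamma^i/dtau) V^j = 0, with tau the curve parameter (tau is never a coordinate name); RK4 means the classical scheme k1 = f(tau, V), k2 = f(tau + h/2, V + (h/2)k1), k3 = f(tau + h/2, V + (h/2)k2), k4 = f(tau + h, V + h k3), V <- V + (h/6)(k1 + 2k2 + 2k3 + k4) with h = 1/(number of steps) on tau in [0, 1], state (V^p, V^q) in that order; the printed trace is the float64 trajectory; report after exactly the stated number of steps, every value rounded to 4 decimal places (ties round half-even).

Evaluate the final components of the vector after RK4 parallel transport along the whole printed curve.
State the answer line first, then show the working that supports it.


Answer: V^p = -1.1201, V^q = 1.8110

gamma'(tau) = (3/4, (1/2)*tau); f(tau, V)^k = -Gamma^k_ij(gamma(tau)) gamma'^i(tau) V^j; h = 1/3; intermediate values shown to 6 dp
curve data and Christoffel symbols at the stage parameters:
  tau = 0.000000: gamma = (-0.125000, -0.250000), gamma' = (0.750000, 0.000000); Gamma_ppp = 0.064437, Gamma_ppq = 0.032219, Gamma_pqq = 0.000000, Gamma_qpp = 0.218626, Gamma_qpq = 0.109313, Gamma_qqq = 0.000000
  tau = 0.166667: gamma = (0.000000, -0.243056), gamma' = (0.750000, 0.083333); Gamma_ppp = 0.069444, Gamma_ppq = 0.000000, Gamma_pqq = 0.000000, Gamma_qpp = 0.208333, Gamma_qpq = 0.000000, Gamma_qqq = 0.000000
  tau = 0.333333: gamma = (0.125000, -0.222222), gamma' = (0.750000, 0.166667); Gamma_ppp = 0.070305, Gamma_ppq = -0.039547, Gamma_pqq = 0.000000, Gamma_qpp = 0.187847, Gamma_qpq = -0.105664, Gamma_qqq = 0.000000
  tau = 0.500000: gamma = (0.250000, -0.187500), gamma' = (0.750000, 0.250000); Gamma_ppp = 0.065124, Gamma_ppq = -0.086832, Gamma_pqq = 0.000000, Gamma_qpp = 0.157669, Gamma_qpq = -0.210226, Gamma_qqq = 0.000000
  tau = 0.666667: gamma = (0.375000, -0.138889), gamma' = (0.750000, 0.333333); Gamma_ppp = 0.052234, Gamma_ppq = -0.141032, Gamma_pqq = 0.000000, Gamma_qpp = 0.117527, Gamma_qpq = -0.317323, Gamma_qqq = 0.000000
  tau = 0.833333: gamma = (0.500000, -0.076389), gamma' = (0.750000, 0.416667); Gamma_ppp = 0.030421, Gamma_ppq = -0.199117, Gamma_pqq = 0.000000, Gamma_qpp = 0.065973, Gamma_qpq = -0.431820, Gamma_qqq = 0.000000
  tau = 1.000000: gamma = (0.625000, 0.000000), gamma' = (0.750000, 0.500000); Gamma_ppp = 0.000000, Gamma_ppq = -0.251944, Gamma_pqq = 0.000000, Gamma_qpp = 0.000000, Gamma_qpq = -0.559000, Gamma_qqq = 0.000000
step 0: V^p = -1.2500, V^q = 1.5000
step 1: k1 = (0.024164, 0.081985), k2 = (0.064894, 0.194683), k3 = (0.064541, 0.193623), k4 = (0.103084, 0.275428); V <- V + (h/6)(k1 + 2k2 + 2k3 + k4): V^p = -1.2285, V^q = 1.5630
step 2: k1 = (0.103042, 0.275314), k2 = (0.137648, 0.333254), k3 = (0.138121, 0.334398), k4 = (0.167850, 0.377663); V <- V + (h/6)(k1 + 2k2 + 2k3 + k4): V^p = -1.1829, V^q = 1.6735
step 3: k1 = (0.167741, 0.377418), k2 = (0.189838, 0.411696), k3 = (0.190912, 0.414027), k4 = (0.201301, 0.446637); V <- V + (h/6)(k1 + 2k2 + 2k3 + k4): V^p = -1.1201, V^q = 1.8110


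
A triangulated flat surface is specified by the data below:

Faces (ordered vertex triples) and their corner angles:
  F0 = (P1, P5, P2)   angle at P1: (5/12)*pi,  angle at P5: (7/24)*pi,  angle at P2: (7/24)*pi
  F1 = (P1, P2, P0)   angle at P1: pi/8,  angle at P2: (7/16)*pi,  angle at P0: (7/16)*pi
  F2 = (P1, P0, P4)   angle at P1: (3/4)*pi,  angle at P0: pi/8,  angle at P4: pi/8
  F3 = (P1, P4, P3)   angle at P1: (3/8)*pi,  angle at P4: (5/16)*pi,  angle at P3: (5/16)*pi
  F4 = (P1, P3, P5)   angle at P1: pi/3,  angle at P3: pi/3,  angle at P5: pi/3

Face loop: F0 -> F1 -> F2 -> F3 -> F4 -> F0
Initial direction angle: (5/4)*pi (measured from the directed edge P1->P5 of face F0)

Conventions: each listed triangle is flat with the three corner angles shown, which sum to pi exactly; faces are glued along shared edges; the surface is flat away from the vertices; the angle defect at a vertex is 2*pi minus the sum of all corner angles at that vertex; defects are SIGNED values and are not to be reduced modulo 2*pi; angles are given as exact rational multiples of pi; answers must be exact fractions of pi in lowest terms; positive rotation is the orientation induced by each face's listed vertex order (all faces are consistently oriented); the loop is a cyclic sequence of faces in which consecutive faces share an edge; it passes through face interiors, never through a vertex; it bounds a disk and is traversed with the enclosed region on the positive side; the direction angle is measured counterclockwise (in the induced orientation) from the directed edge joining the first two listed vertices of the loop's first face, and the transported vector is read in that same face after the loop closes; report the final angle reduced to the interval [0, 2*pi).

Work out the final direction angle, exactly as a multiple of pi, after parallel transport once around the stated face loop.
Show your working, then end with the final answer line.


enclosed vertex P1: corner angles sum to 2*pi, defect = 2*pi - 2*pi = 0
final direction = starting direction + enclosed defect total, reduced mod 2*pi (induced orientation)
final angle = (5/4)*pi + 0 = (5/4)*pi (mod 2*pi)

Answer: final direction angle = (5/4)*pi


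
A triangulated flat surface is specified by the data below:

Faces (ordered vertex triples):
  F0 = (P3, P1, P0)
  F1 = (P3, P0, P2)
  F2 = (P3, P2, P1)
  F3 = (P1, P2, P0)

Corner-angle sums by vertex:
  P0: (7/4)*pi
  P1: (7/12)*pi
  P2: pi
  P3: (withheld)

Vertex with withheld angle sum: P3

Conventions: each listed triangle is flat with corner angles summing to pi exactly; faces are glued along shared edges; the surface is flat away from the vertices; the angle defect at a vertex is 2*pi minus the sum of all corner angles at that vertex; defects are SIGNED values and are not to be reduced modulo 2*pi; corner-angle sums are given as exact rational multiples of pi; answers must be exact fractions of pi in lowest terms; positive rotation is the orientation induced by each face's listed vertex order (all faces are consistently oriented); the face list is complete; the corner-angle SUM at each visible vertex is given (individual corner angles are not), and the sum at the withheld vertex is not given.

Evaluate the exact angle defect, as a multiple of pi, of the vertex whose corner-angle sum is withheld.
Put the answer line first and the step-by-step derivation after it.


Answer: defect(P3) = (4/3)*pi

V = 4, E = 6, F = 4; chi = V - E + F = 2
Gauss-Bonnet: total defect = 2*pi*chi = 4*pi; visible defects sum to (8/3)*pi


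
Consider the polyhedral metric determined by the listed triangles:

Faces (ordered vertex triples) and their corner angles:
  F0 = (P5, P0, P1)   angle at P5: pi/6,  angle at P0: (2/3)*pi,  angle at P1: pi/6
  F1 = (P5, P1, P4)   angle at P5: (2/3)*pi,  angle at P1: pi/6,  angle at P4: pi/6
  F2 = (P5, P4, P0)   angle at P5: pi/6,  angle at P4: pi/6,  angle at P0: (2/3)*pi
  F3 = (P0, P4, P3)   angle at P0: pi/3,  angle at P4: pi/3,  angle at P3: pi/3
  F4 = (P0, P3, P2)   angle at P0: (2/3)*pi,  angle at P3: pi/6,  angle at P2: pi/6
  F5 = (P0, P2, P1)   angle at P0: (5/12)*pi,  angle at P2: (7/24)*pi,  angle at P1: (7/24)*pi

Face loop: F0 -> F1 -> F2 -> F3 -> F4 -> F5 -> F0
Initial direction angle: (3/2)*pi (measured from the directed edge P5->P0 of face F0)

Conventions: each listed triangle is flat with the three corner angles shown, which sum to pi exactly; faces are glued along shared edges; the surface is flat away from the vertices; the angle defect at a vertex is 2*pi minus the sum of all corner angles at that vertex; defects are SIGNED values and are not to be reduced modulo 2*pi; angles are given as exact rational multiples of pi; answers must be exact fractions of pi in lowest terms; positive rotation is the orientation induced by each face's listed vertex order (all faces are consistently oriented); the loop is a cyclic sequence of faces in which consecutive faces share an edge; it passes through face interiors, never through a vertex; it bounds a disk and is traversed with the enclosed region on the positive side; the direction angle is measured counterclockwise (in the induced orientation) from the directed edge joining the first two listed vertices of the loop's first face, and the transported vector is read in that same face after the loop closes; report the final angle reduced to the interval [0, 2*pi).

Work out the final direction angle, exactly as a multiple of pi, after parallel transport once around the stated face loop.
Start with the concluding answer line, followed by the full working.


Answer: final direction angle = (7/4)*pi

enclosed vertex P0: corner angles sum to (11/4)*pi, defect = 2*pi - (11/4)*pi = (-3/4)*pi
enclosed vertex P5: corner angles sum to pi, defect = 2*pi - pi = pi
final direction = starting direction + enclosed defect total, reduced mod 2*pi (induced orientation)
final angle = (3/2)*pi + pi/4 = (7/4)*pi (mod 2*pi)


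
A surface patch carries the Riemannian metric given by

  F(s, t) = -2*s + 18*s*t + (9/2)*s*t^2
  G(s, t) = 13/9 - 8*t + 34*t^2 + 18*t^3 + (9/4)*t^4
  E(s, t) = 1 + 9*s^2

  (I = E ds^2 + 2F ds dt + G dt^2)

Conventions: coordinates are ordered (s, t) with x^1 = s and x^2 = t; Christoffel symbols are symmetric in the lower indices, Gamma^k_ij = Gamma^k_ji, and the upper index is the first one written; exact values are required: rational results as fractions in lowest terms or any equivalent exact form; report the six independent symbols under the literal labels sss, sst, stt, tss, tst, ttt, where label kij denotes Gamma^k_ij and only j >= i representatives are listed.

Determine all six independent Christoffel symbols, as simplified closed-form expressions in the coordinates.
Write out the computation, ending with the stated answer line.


E = 1 + 9*s^2; F = -2*s + 18*s*t + (9/2)*s*t^2; G = 13/9 - 8*t + 34*t^2 + 18*t^3 + (9/4)*t^4
Gamma^k_ij = (1/2) g^{kl} (d_i g_jl + d_j g_il - d_l g_ij), with g^inv = (1/(EG-F^2)) [[G, -F], [-F, E]]
first partials: E_s = 18*s, E_t = 0, F_s = -2 + 18*t + (9/2)*t^2, F_t = 18*s + 9*s*t, G_s = 0, G_t = -8 + 68*t + 54*t^2 + 9*t^3
D = EG - F^2 = 13/9 - 8*t + 34*t^2 + 9*s^2 + 18*t^3 + (9/4)*t^4
expanded: Gamma^s_ss = (G E_s - 2F F_s + F E_t)/(2D), Gamma^s_st = (G E_t - F G_s)/(2D), Gamma^s_tt = (2G F_t - G G_s - F G_t)/(2D), Gamma^t_ss = (2E F_s - E E_t - F E_s)/(2D), Gamma^t_st = (E G_s - F E_t)/(2D), Gamma^t_tt = (E G_t - 2F F_t + F G_s)/(2D); substitute and cancel common factors

Answer: Gamma_sss = 324*s/(324*s^2 + 81*t^4 + 648*t^3 + 1224*t^2 - 288*t + 52), Gamma_sst = 0, Gamma_stt = (324*s*t + 648*s)/(324*s^2 + 81*t^4 + 648*t^3 + 1224*t^2 - 288*t + 52), Gamma_tss = (162*t^2 + 648*t - 72)/(324*s^2 + 81*t^4 + 648*t^3 + 1224*t^2 - 288*t + 52), Gamma_tst = 0, Gamma_ttt = (162*t^3 + 972*t^2 + 1224*t - 144)/(324*s^2 + 81*t^4 + 648*t^3 + 1224*t^2 - 288*t + 52)


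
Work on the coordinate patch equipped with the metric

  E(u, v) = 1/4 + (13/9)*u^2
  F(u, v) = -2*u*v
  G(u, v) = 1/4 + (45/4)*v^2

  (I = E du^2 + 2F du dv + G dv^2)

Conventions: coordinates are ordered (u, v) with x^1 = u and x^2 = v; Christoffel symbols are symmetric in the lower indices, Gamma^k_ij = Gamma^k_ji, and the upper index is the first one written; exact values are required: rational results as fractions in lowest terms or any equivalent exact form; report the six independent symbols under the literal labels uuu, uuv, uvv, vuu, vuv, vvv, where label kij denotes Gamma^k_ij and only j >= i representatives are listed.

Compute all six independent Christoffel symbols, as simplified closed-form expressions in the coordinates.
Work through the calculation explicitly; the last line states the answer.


E = 1/4 + (13/9)*u^2; F = -2*u*v; G = 1/4 + (45/4)*v^2
Gamma^k_ij = (1/2) g^{kl} (d_i g_jl + d_j g_il - d_l g_ij), with g^inv = (1/(EG-F^2)) [[G, -F], [-F, E]]
first partials: E_u = (26/9)*u, E_v = 0, F_u = -2*v, F_v = -2*u, G_u = 0, G_v = (45/2)*v
D = EG - F^2 = 1/16 + (45/16)*v^2 + (13/36)*u^2 + (49/4)*u^2*v^2
expanded: Gamma^u_uu = (G E_u - 2F F_u + F E_v)/(2D), Gamma^u_uv = (G E_v - F G_u)/(2D), Gamma^u_vv = (2G F_v - G G_u - F G_v)/(2D), Gamma^v_uu = (2E F_u - E E_v - F E_u)/(2D), Gamma^v_uv = (E G_u - F E_v)/(2D), Gamma^v_vv = (E G_v - 2F F_v + F G_u)/(2D); substitute and cancel common factors

Answer: Gamma_uuu = (1764*u*v^2 + 52*u)/(1764*u^2*v^2 + 52*u^2 + 405*v^2 + 9), Gamma_uuv = 0, Gamma_uvv = -72*u/(1764*u^2*v^2 + 52*u^2 + 405*v^2 + 9), Gamma_vuu = -72*v/(1764*u^2*v^2 + 52*u^2 + 405*v^2 + 9), Gamma_vuv = 0, Gamma_vvv = (1764*u^2*v + 405*v)/(1764*u^2*v^2 + 52*u^2 + 405*v^2 + 9)


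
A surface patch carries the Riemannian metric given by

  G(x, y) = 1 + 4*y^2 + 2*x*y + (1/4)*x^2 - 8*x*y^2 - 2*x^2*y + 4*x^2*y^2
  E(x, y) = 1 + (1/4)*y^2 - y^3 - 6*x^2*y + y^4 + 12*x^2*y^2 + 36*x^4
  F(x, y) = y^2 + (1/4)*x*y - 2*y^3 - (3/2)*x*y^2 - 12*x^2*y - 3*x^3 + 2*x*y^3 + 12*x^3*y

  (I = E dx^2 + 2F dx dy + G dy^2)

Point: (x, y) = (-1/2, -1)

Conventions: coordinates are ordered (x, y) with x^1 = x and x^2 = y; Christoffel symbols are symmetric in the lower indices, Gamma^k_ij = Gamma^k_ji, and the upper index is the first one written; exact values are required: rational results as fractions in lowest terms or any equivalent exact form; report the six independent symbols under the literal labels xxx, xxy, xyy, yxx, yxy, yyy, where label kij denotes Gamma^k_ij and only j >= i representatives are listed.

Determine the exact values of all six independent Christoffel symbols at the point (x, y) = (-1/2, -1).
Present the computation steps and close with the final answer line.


E = 10, F = 39/4, G = 185/16 at the point
E_x = -36, E_y = -15, F_x = -27, F_y = -137/8, G_x = -65/4, G_y = -39/2
EG - F^2 = 329/16;  g^inv = (16/329) * [[185/16, -39/4], [-39/4, 10]]
first-kind symbols [ij,l] = (1/2)(d_i g_jl + d_j g_il - d_l g_ij): [xx,x] = E_x/2 = -18, [xx,y] = F_x - E_y/2 = -39/2, [xy,x] = E_y/2 = -15/2, [xy,y] = G_x/2 = -65/8, [yy,x] = F_y - G_x/2 = -9, [yy,y] = G_y/2 = -39/4
Gamma^x_ij = (G*[ij,x] - F*[ij,y])/(EG - F^2), Gamma^y_ij = (E*[ij,y] - F*[ij,x])/(EG - F^2)

Answer: Gamma_xxx = -288/329, Gamma_xxy = -120/329, Gamma_xyy = -144/329, Gamma_yxx = -312/329, Gamma_yxy = -130/329, Gamma_yyy = -156/329
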